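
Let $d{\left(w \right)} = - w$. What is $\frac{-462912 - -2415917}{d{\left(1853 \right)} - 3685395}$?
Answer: $- \frac{1953005}{3687248} \approx -0.52966$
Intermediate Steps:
$\frac{-462912 - -2415917}{d{\left(1853 \right)} - 3685395} = \frac{-462912 - -2415917}{\left(-1\right) 1853 - 3685395} = \frac{-462912 + 2415917}{-1853 - 3685395} = \frac{1953005}{-3687248} = 1953005 \left(- \frac{1}{3687248}\right) = - \frac{1953005}{3687248}$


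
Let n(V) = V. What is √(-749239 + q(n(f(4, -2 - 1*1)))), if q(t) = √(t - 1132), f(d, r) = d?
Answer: √(-749239 + 2*I*√282) ≈ 0.019 + 865.59*I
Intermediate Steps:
q(t) = √(-1132 + t)
√(-749239 + q(n(f(4, -2 - 1*1)))) = √(-749239 + √(-1132 + 4)) = √(-749239 + √(-1128)) = √(-749239 + 2*I*√282)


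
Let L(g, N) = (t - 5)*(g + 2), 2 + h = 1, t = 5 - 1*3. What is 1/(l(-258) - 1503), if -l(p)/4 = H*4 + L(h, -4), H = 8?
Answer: -1/1619 ≈ -0.00061767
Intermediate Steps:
t = 2 (t = 5 - 3 = 2)
h = -1 (h = -2 + 1 = -1)
L(g, N) = -6 - 3*g (L(g, N) = (2 - 5)*(g + 2) = -3*(2 + g) = -6 - 3*g)
l(p) = -116 (l(p) = -4*(8*4 + (-6 - 3*(-1))) = -4*(32 + (-6 + 3)) = -4*(32 - 3) = -4*29 = -116)
1/(l(-258) - 1503) = 1/(-116 - 1503) = 1/(-1619) = -1/1619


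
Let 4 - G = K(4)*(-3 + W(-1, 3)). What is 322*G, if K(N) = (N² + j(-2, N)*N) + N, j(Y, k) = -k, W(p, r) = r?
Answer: 1288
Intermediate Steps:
K(N) = N (K(N) = (N² + (-N)*N) + N = (N² - N²) + N = 0 + N = N)
G = 4 (G = 4 - 4*(-3 + 3) = 4 - 4*0 = 4 - 1*0 = 4 + 0 = 4)
322*G = 322*4 = 1288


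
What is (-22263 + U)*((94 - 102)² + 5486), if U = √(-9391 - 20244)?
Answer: -123559650 + 5550*I*√29635 ≈ -1.2356e+8 + 9.5542e+5*I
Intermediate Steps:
U = I*√29635 (U = √(-29635) = I*√29635 ≈ 172.15*I)
(-22263 + U)*((94 - 102)² + 5486) = (-22263 + I*√29635)*((94 - 102)² + 5486) = (-22263 + I*√29635)*((-8)² + 5486) = (-22263 + I*√29635)*(64 + 5486) = (-22263 + I*√29635)*5550 = -123559650 + 5550*I*√29635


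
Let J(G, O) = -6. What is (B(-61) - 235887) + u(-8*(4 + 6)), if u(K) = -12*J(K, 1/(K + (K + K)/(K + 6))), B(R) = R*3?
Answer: -235998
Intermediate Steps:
B(R) = 3*R
u(K) = 72 (u(K) = -12*(-6) = 72)
(B(-61) - 235887) + u(-8*(4 + 6)) = (3*(-61) - 235887) + 72 = (-183 - 235887) + 72 = -236070 + 72 = -235998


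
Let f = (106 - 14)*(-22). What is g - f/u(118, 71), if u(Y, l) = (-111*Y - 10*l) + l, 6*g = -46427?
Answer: -70864427/9158 ≈ -7738.0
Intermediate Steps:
g = -46427/6 (g = (⅙)*(-46427) = -46427/6 ≈ -7737.8)
u(Y, l) = -111*Y - 9*l
f = -2024 (f = 92*(-22) = -2024)
g - f/u(118, 71) = -46427/6 - (-2024)/(-111*118 - 9*71) = -46427/6 - (-2024)/(-13098 - 639) = -46427/6 - (-2024)/(-13737) = -46427/6 - (-2024)*(-1)/13737 = -46427/6 - 1*2024/13737 = -46427/6 - 2024/13737 = -70864427/9158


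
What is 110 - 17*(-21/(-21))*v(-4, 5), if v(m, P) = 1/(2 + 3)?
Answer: 533/5 ≈ 106.60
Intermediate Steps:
v(m, P) = ⅕ (v(m, P) = 1/5 = ⅕)
110 - 17*(-21/(-21))*v(-4, 5) = 110 - 17*(-21/(-21))/5 = 110 - 17*(-21*(-1/21))/5 = 110 - 17/5 = 533/5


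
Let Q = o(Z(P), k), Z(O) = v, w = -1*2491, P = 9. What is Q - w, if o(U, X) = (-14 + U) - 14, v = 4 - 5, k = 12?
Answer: 2462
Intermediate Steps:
v = -1
w = -2491
Z(O) = -1
o(U, X) = -28 + U
Q = -29 (Q = -28 - 1 = -29)
Q - w = -29 - 1*(-2491) = -29 + 2491 = 2462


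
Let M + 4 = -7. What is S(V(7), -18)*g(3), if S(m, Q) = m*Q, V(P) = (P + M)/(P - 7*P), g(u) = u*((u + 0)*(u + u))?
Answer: -648/7 ≈ -92.571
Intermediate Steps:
M = -11 (M = -4 - 7 = -11)
g(u) = 2*u³ (g(u) = u*(u*(2*u)) = u*(2*u²) = 2*u³)
V(P) = -(-11 + P)/(6*P) (V(P) = (P - 11)/(P - 7*P) = (-11 + P)/((-6*P)) = (-11 + P)*(-1/(6*P)) = -(-11 + P)/(6*P))
S(m, Q) = Q*m
S(V(7), -18)*g(3) = (-3*(11 - 1*7)/7)*(2*3³) = (-3*(11 - 7)/7)*(2*27) = -3*4/7*54 = -18*2/21*54 = -12/7*54 = -648/7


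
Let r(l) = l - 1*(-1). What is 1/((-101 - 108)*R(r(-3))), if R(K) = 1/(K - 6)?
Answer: 8/209 ≈ 0.038278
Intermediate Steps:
r(l) = 1 + l (r(l) = l + 1 = 1 + l)
R(K) = 1/(-6 + K)
1/((-101 - 108)*R(r(-3))) = 1/((-101 - 108)/(-6 + (1 - 3))) = 1/(-209/(-6 - 2)) = 1/(-209/(-8)) = 1/(-209*(-⅛)) = 1/(209/8) = 8/209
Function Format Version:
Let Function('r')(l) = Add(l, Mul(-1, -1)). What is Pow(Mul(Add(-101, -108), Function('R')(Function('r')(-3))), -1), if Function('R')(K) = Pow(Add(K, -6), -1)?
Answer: Rational(8, 209) ≈ 0.038278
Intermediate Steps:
Function('r')(l) = Add(1, l) (Function('r')(l) = Add(l, 1) = Add(1, l))
Function('R')(K) = Pow(Add(-6, K), -1)
Pow(Mul(Add(-101, -108), Function('R')(Function('r')(-3))), -1) = Pow(Mul(Add(-101, -108), Pow(Add(-6, Add(1, -3)), -1)), -1) = Pow(Mul(-209, Pow(Add(-6, -2), -1)), -1) = Pow(Mul(-209, Pow(-8, -1)), -1) = Pow(Mul(-209, Rational(-1, 8)), -1) = Pow(Rational(209, 8), -1) = Rational(8, 209)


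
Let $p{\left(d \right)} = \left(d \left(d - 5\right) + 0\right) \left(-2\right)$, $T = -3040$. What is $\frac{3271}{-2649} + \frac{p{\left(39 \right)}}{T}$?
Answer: $- \frac{729673}{2013240} \approx -0.36244$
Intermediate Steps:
$p{\left(d \right)} = - 2 d \left(-5 + d\right)$ ($p{\left(d \right)} = \left(d \left(-5 + d\right) + 0\right) \left(-2\right) = d \left(-5 + d\right) \left(-2\right) = - 2 d \left(-5 + d\right)$)
$\frac{3271}{-2649} + \frac{p{\left(39 \right)}}{T} = \frac{3271}{-2649} + \frac{2 \cdot 39 \left(5 - 39\right)}{-3040} = 3271 \left(- \frac{1}{2649}\right) + 2 \cdot 39 \left(5 - 39\right) \left(- \frac{1}{3040}\right) = - \frac{3271}{2649} + 2 \cdot 39 \left(-34\right) \left(- \frac{1}{3040}\right) = - \frac{3271}{2649} - - \frac{663}{760} = - \frac{3271}{2649} + \frac{663}{760} = - \frac{729673}{2013240}$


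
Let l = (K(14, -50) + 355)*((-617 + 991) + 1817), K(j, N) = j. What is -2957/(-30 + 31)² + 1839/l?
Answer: -796890188/269493 ≈ -2957.0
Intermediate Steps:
l = 808479 (l = (14 + 355)*((-617 + 991) + 1817) = 369*(374 + 1817) = 369*2191 = 808479)
-2957/(-30 + 31)² + 1839/l = -2957/(-30 + 31)² + 1839/808479 = -2957/(1²) + 1839*(1/808479) = -2957/1 + 613/269493 = -2957*1 + 613/269493 = -2957 + 613/269493 = -796890188/269493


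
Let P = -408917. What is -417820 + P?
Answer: -826737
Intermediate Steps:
-417820 + P = -417820 - 408917 = -826737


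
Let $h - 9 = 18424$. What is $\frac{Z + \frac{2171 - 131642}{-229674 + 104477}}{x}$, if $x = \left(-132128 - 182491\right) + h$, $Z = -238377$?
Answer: $\frac{14921977899}{18540799321} \approx 0.80482$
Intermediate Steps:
$h = 18433$ ($h = 9 + 18424 = 18433$)
$x = -296186$ ($x = \left(-132128 - 182491\right) + 18433 = -314619 + 18433 = -296186$)
$\frac{Z + \frac{2171 - 131642}{-229674 + 104477}}{x} = \frac{-238377 + \frac{2171 - 131642}{-229674 + 104477}}{-296186} = \left(-238377 - \frac{129471}{-125197}\right) \left(- \frac{1}{296186}\right) = \left(-238377 - - \frac{129471}{125197}\right) \left(- \frac{1}{296186}\right) = \left(-238377 + \frac{129471}{125197}\right) \left(- \frac{1}{296186}\right) = \left(- \frac{29843955798}{125197}\right) \left(- \frac{1}{296186}\right) = \frac{14921977899}{18540799321}$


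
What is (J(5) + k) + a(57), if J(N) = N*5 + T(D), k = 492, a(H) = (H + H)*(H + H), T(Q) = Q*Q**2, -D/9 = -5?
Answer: 104638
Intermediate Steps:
D = 45 (D = -9*(-5) = 45)
T(Q) = Q**3
a(H) = 4*H**2 (a(H) = (2*H)*(2*H) = 4*H**2)
J(N) = 91125 + 5*N (J(N) = N*5 + 45**3 = 5*N + 91125 = 91125 + 5*N)
(J(5) + k) + a(57) = ((91125 + 5*5) + 492) + 4*57**2 = ((91125 + 25) + 492) + 4*3249 = (91150 + 492) + 12996 = 91642 + 12996 = 104638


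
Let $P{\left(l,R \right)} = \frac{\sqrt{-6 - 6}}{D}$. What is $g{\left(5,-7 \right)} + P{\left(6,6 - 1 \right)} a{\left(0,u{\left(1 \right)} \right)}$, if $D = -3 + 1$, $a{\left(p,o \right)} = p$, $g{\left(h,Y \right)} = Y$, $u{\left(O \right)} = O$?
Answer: $-7$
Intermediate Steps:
$D = -2$
$P{\left(l,R \right)} = - i \sqrt{3}$ ($P{\left(l,R \right)} = \frac{\sqrt{-6 - 6}}{-2} = \sqrt{-12} \left(- \frac{1}{2}\right) = 2 i \sqrt{3} \left(- \frac{1}{2}\right) = - i \sqrt{3}$)
$g{\left(5,-7 \right)} + P{\left(6,6 - 1 \right)} a{\left(0,u{\left(1 \right)} \right)} = -7 + - i \sqrt{3} \cdot 0 = -7 + 0 = -7$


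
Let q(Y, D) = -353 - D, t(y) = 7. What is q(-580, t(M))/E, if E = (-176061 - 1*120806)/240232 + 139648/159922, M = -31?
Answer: 6915308742720/6963823019 ≈ 993.03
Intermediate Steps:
E = -6963823019/19209190952 (E = (-176061 - 120806)*(1/240232) + 139648*(1/159922) = -296867*1/240232 + 69824/79961 = -296867/240232 + 69824/79961 = -6963823019/19209190952 ≈ -0.36253)
q(-580, t(M))/E = (-353 - 1*7)/(-6963823019/19209190952) = (-353 - 7)*(-19209190952/6963823019) = -360*(-19209190952/6963823019) = 6915308742720/6963823019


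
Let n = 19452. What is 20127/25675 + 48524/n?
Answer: 409341026/124857525 ≈ 3.2785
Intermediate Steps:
20127/25675 + 48524/n = 20127/25675 + 48524/19452 = 20127*(1/25675) + 48524*(1/19452) = 20127/25675 + 12131/4863 = 409341026/124857525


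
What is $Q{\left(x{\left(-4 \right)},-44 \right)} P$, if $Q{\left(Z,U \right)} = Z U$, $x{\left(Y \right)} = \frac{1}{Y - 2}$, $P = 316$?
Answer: $\frac{6952}{3} \approx 2317.3$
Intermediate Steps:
$x{\left(Y \right)} = \frac{1}{-2 + Y}$
$Q{\left(Z,U \right)} = U Z$
$Q{\left(x{\left(-4 \right)},-44 \right)} P = - \frac{44}{-2 - 4} \cdot 316 = - \frac{44}{-6} \cdot 316 = \left(-44\right) \left(- \frac{1}{6}\right) 316 = \frac{22}{3} \cdot 316 = \frac{6952}{3}$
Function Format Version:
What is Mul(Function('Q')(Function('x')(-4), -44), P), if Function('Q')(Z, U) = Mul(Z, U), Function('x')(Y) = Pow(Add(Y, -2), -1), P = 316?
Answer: Rational(6952, 3) ≈ 2317.3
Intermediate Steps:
Function('x')(Y) = Pow(Add(-2, Y), -1)
Function('Q')(Z, U) = Mul(U, Z)
Mul(Function('Q')(Function('x')(-4), -44), P) = Mul(Mul(-44, Pow(Add(-2, -4), -1)), 316) = Mul(Mul(-44, Pow(-6, -1)), 316) = Mul(Mul(-44, Rational(-1, 6)), 316) = Mul(Rational(22, 3), 316) = Rational(6952, 3)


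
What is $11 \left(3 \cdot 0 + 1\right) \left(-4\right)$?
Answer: $-44$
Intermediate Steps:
$11 \left(3 \cdot 0 + 1\right) \left(-4\right) = 11 \left(0 + 1\right) \left(-4\right) = 11 \cdot 1 \left(-4\right) = 11 \left(-4\right) = -44$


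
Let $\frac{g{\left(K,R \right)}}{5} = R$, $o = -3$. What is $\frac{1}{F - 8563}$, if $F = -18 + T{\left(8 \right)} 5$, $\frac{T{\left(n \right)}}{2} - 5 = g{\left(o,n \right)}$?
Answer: $- \frac{1}{8131} \approx -0.00012299$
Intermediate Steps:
$g{\left(K,R \right)} = 5 R$
$T{\left(n \right)} = 10 + 10 n$ ($T{\left(n \right)} = 10 + 2 \cdot 5 n = 10 + 10 n$)
$F = 432$ ($F = -18 + \left(10 + 10 \cdot 8\right) 5 = -18 + \left(10 + 80\right) 5 = -18 + 90 \cdot 5 = -18 + 450 = 432$)
$\frac{1}{F - 8563} = \frac{1}{432 - 8563} = \frac{1}{-8131} = - \frac{1}{8131}$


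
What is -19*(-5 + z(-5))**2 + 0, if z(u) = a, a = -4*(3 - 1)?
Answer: -3211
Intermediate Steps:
a = -8 (a = -4*2 = -8)
z(u) = -8
-19*(-5 + z(-5))**2 + 0 = -19*(-5 - 8)**2 + 0 = -19*(-13)**2 + 0 = -19*169 + 0 = -3211 + 0 = -3211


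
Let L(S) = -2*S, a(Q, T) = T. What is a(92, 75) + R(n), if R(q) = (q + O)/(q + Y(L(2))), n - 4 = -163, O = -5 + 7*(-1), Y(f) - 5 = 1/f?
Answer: 46959/617 ≈ 76.109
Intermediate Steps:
Y(f) = 5 + 1/f
O = -12 (O = -5 - 7 = -12)
n = -159 (n = 4 - 163 = -159)
R(q) = (-12 + q)/(19/4 + q) (R(q) = (q - 12)/(q + (5 + 1/(-2*2))) = (-12 + q)/(q + (5 + 1/(-4))) = (-12 + q)/(q + (5 - ¼)) = (-12 + q)/(q + 19/4) = (-12 + q)/(19/4 + q))
a(92, 75) + R(n) = 75 + 4*(-12 - 159)/(19 + 4*(-159)) = 75 + 4*(-171)/(19 - 636) = 75 + 4*(-171)/(-617) = 75 + 4*(-1/617)*(-171) = 75 + 684/617 = 46959/617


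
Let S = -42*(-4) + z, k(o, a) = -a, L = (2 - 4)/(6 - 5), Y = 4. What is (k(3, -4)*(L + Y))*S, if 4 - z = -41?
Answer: 1704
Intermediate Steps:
z = 45 (z = 4 - 1*(-41) = 4 + 41 = 45)
L = -2 (L = -2/1 = -2*1 = -2)
S = 213 (S = -42*(-4) + 45 = 168 + 45 = 213)
(k(3, -4)*(L + Y))*S = ((-1*(-4))*(-2 + 4))*213 = (4*2)*213 = 8*213 = 1704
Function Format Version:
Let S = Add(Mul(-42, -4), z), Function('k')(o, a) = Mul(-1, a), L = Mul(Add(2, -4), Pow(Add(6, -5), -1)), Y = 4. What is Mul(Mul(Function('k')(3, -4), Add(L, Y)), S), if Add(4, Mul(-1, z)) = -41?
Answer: 1704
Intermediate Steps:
z = 45 (z = Add(4, Mul(-1, -41)) = Add(4, 41) = 45)
L = -2 (L = Mul(-2, Pow(1, -1)) = Mul(-2, 1) = -2)
S = 213 (S = Add(Mul(-42, -4), 45) = Add(168, 45) = 213)
Mul(Mul(Function('k')(3, -4), Add(L, Y)), S) = Mul(Mul(Mul(-1, -4), Add(-2, 4)), 213) = Mul(Mul(4, 2), 213) = Mul(8, 213) = 1704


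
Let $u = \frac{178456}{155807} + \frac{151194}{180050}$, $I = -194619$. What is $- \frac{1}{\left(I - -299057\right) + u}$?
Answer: $- \frac{14026525175}{1464930080269829} \approx -9.5749 \cdot 10^{-6}$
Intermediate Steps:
$u = \frac{27844043179}{14026525175}$ ($u = 178456 \cdot \frac{1}{155807} + 151194 \cdot \frac{1}{180050} = \frac{178456}{155807} + \frac{75597}{90025} = \frac{27844043179}{14026525175} \approx 1.9851$)
$- \frac{1}{\left(I - -299057\right) + u} = - \frac{1}{\left(-194619 - -299057\right) + \frac{27844043179}{14026525175}} = - \frac{1}{\left(-194619 + 299057\right) + \frac{27844043179}{14026525175}} = - \frac{1}{104438 + \frac{27844043179}{14026525175}} = - \frac{1}{\frac{1464930080269829}{14026525175}} = \left(-1\right) \frac{14026525175}{1464930080269829} = - \frac{14026525175}{1464930080269829}$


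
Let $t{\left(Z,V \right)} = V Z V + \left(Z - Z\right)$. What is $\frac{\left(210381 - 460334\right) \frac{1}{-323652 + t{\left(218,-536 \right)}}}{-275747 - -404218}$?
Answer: $- \frac{249953}{8004626666596} \approx -3.1226 \cdot 10^{-8}$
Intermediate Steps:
$t{\left(Z,V \right)} = Z V^{2}$ ($t{\left(Z,V \right)} = Z V^{2} + 0 = Z V^{2}$)
$\frac{\left(210381 - 460334\right) \frac{1}{-323652 + t{\left(218,-536 \right)}}}{-275747 - -404218} = \frac{\left(210381 - 460334\right) \frac{1}{-323652 + 218 \left(-536\right)^{2}}}{-275747 - -404218} = \frac{\left(-249953\right) \frac{1}{-323652 + 218 \cdot 287296}}{-275747 + 404218} = \frac{\left(-249953\right) \frac{1}{-323652 + 62630528}}{128471} = - \frac{249953}{62306876} \cdot \frac{1}{128471} = \left(-249953\right) \frac{1}{62306876} \cdot \frac{1}{128471} = \left(- \frac{249953}{62306876}\right) \frac{1}{128471} = - \frac{249953}{8004626666596}$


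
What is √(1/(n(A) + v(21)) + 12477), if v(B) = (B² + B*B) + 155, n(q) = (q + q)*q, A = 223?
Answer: 2*√31502070069355/100495 ≈ 111.70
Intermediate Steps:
n(q) = 2*q² (n(q) = (2*q)*q = 2*q²)
v(B) = 155 + 2*B² (v(B) = (B² + B²) + 155 = 2*B² + 155 = 155 + 2*B²)
√(1/(n(A) + v(21)) + 12477) = √(1/(2*223² + (155 + 2*21²)) + 12477) = √(1/(2*49729 + (155 + 2*441)) + 12477) = √(1/(99458 + (155 + 882)) + 12477) = √(1/(99458 + 1037) + 12477) = √(1/100495 + 12477) = √(1253876116/100495) = 2*√31502070069355/100495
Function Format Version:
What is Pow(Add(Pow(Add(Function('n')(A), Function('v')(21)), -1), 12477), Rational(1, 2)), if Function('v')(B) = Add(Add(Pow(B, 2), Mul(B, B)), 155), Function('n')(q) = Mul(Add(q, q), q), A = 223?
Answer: Mul(Rational(2, 100495), Pow(31502070069355, Rational(1, 2))) ≈ 111.70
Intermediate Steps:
Function('n')(q) = Mul(2, Pow(q, 2)) (Function('n')(q) = Mul(Mul(2, q), q) = Mul(2, Pow(q, 2)))
Function('v')(B) = Add(155, Mul(2, Pow(B, 2))) (Function('v')(B) = Add(Add(Pow(B, 2), Pow(B, 2)), 155) = Add(Mul(2, Pow(B, 2)), 155) = Add(155, Mul(2, Pow(B, 2))))
Pow(Add(Pow(Add(Function('n')(A), Function('v')(21)), -1), 12477), Rational(1, 2)) = Pow(Add(Pow(Add(Mul(2, Pow(223, 2)), Add(155, Mul(2, Pow(21, 2)))), -1), 12477), Rational(1, 2)) = Pow(Add(Pow(Add(Mul(2, 49729), Add(155, Mul(2, 441))), -1), 12477), Rational(1, 2)) = Pow(Add(Pow(Add(99458, Add(155, 882)), -1), 12477), Rational(1, 2)) = Pow(Add(Pow(Add(99458, 1037), -1), 12477), Rational(1, 2)) = Pow(Add(Pow(100495, -1), 12477), Rational(1, 2)) = Pow(Add(Rational(1, 100495), 12477), Rational(1, 2)) = Pow(Rational(1253876116, 100495), Rational(1, 2)) = Mul(Rational(2, 100495), Pow(31502070069355, Rational(1, 2)))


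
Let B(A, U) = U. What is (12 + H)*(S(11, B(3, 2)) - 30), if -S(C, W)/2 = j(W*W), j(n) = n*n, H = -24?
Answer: 744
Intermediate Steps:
j(n) = n²
S(C, W) = -2*W⁴
(12 + H)*(S(11, B(3, 2)) - 30) = (12 - 24)*(-2*2⁴ - 30) = -12*(-2*16 - 30) = -12*(-32 - 30) = -12*(-62) = 744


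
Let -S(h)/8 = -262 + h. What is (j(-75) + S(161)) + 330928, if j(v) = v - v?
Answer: 331736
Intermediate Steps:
j(v) = 0
S(h) = 2096 - 8*h (S(h) = -8*(-262 + h) = 2096 - 8*h)
(j(-75) + S(161)) + 330928 = (0 + (2096 - 8*161)) + 330928 = (0 + (2096 - 1288)) + 330928 = (0 + 808) + 330928 = 808 + 330928 = 331736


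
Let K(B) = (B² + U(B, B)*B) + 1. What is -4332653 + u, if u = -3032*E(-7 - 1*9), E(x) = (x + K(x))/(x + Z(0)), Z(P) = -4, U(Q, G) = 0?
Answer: -21480587/5 ≈ -4.2961e+6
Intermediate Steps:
K(B) = 1 + B² (K(B) = (B² + 0*B) + 1 = (B² + 0) + 1 = B² + 1 = 1 + B²)
E(x) = (1 + x + x²)/(-4 + x) (E(x) = (x + (1 + x²))/(x - 4) = (1 + x + x²)/(-4 + x))
u = 182678/5 (u = -3032*(1 + (-7 - 1*9) + (-7 - 1*9)²)/(-4 + (-7 - 1*9)) = -3032*(1 + (-7 - 9) + (-7 - 9)²)/(-4 + (-7 - 9)) = -3032*(1 - 16 + (-16)²)/(-4 - 16) = -3032*(1 - 16 + 256)/(-20) = -(-758)*241/5 = -3032*(-241/20) = 182678/5 ≈ 36536.)
-4332653 + u = -4332653 + 182678/5 = -21480587/5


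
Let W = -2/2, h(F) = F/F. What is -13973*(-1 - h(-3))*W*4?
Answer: -111784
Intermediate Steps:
h(F) = 1
W = -1 (W = -2*1/2 = -1)
-13973*(-1 - h(-3))*W*4 = -13973*(-1 - 1*1)*(-1)*4 = -13973*(-1 - 1)*(-1)*4 = -13973*(-2*(-1))*4 = -27946*4 = -13973*8 = -111784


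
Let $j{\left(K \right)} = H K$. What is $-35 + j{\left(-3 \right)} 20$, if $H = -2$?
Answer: $85$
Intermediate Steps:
$j{\left(K \right)} = - 2 K$
$-35 + j{\left(-3 \right)} 20 = -35 + \left(-2\right) \left(-3\right) 20 = -35 + 6 \cdot 20 = -35 + 120 = 85$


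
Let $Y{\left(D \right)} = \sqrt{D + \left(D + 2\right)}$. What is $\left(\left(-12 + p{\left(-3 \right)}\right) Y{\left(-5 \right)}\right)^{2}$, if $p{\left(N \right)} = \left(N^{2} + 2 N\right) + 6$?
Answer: $-72$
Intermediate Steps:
$Y{\left(D \right)} = \sqrt{2 + 2 D}$ ($Y{\left(D \right)} = \sqrt{D + \left(2 + D\right)} = \sqrt{2 + 2 D}$)
$p{\left(N \right)} = 6 + N^{2} + 2 N$
$\left(\left(-12 + p{\left(-3 \right)}\right) Y{\left(-5 \right)}\right)^{2} = \left(\left(-12 + \left(6 + \left(-3\right)^{2} + 2 \left(-3\right)\right)\right) \sqrt{2 + 2 \left(-5\right)}\right)^{2} = \left(\left(-12 + \left(6 + 9 - 6\right)\right) \sqrt{2 - 10}\right)^{2} = \left(\left(-12 + 9\right) \sqrt{-8}\right)^{2} = \left(- 3 \cdot 2 i \sqrt{2}\right)^{2} = \left(- 6 i \sqrt{2}\right)^{2} = -72$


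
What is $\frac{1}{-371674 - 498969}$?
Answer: $- \frac{1}{870643} \approx -1.1486 \cdot 10^{-6}$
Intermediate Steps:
$\frac{1}{-371674 - 498969} = \frac{1}{-870643} = - \frac{1}{870643}$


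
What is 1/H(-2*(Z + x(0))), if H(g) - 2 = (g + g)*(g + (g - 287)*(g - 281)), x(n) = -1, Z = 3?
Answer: -1/663446 ≈ -1.5073e-6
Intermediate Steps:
H(g) = 2 + 2*g*(g + (-287 + g)*(-281 + g)) (H(g) = 2 + (g + g)*(g + (g - 287)*(g - 281)) = 2 + (2*g)*(g + (-287 + g)*(-281 + g)) = 2 + 2*g*(g + (-287 + g)*(-281 + g)))
1/H(-2*(Z + x(0))) = 1/(2 - 1134*4*(3 - 1)² + 2*(-2*(3 - 1))³ + 161294*(-2*(3 - 1))) = 1/(2 - 1134*(-2*2)² + 2*(-2*2)³ + 161294*(-2*2)) = 1/(2 - 1134*(-4)² + 2*(-4)³ + 161294*(-4)) = 1/(2 - 1134*16 + 2*(-64) - 645176) = 1/(2 - 18144 - 128 - 645176) = 1/(-663446) = -1/663446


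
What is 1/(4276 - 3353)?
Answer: 1/923 ≈ 0.0010834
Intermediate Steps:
1/(4276 - 3353) = 1/923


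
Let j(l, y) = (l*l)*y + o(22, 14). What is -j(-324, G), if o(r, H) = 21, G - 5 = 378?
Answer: -40205829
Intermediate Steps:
G = 383 (G = 5 + 378 = 383)
j(l, y) = 21 + y*l**2 (j(l, y) = (l*l)*y + 21 = l**2*y + 21 = y*l**2 + 21 = 21 + y*l**2)
-j(-324, G) = -(21 + 383*(-324)**2) = -(21 + 383*104976) = -(21 + 40205808) = -1*40205829 = -40205829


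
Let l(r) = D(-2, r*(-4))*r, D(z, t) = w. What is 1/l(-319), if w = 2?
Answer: -1/638 ≈ -0.0015674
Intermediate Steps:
D(z, t) = 2
l(r) = 2*r
1/l(-319) = 1/(2*(-319)) = 1/(-638) = -1/638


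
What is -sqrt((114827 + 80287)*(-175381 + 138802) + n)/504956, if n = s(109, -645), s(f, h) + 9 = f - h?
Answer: -I*sqrt(7137074261)/504956 ≈ -0.1673*I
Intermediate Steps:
s(f, h) = -9 + f - h (s(f, h) = -9 + (f - h) = -9 + f - h)
n = 745 (n = -9 + 109 - 1*(-645) = -9 + 109 + 645 = 745)
-sqrt((114827 + 80287)*(-175381 + 138802) + n)/504956 = -sqrt((114827 + 80287)*(-175381 + 138802) + 745)/504956 = -sqrt(195114*(-36579) + 745)/504956 = -sqrt(-7137075006 + 745)/504956 = -sqrt(-7137074261)/504956 = -I*sqrt(7137074261)/504956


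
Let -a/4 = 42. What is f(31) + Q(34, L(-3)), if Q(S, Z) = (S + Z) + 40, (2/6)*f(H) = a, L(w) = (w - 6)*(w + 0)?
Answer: -403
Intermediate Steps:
a = -168 (a = -4*42 = -168)
L(w) = w*(-6 + w) (L(w) = (-6 + w)*w = w*(-6 + w))
f(H) = -504 (f(H) = 3*(-168) = -504)
Q(S, Z) = 40 + S + Z
f(31) + Q(34, L(-3)) = -504 + (40 + 34 - 3*(-6 - 3)) = -504 + (40 + 34 - 3*(-9)) = -504 + (40 + 34 + 27) = -504 + 101 = -403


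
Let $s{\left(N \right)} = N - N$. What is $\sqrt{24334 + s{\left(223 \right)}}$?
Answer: $23 \sqrt{46} \approx 155.99$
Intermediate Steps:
$s{\left(N \right)} = 0$
$\sqrt{24334 + s{\left(223 \right)}} = \sqrt{24334 + 0} = \sqrt{24334} = 23 \sqrt{46}$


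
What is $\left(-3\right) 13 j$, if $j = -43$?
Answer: $1677$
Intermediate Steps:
$\left(-3\right) 13 j = \left(-3\right) 13 \left(-43\right) = \left(-39\right) \left(-43\right) = 1677$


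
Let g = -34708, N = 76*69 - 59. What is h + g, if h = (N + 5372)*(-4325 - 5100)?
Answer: -99534433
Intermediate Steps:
N = 5185 (N = 5244 - 59 = 5185)
h = -99499725 (h = (5185 + 5372)*(-4325 - 5100) = 10557*(-9425) = -99499725)
h + g = -99499725 - 34708 = -99534433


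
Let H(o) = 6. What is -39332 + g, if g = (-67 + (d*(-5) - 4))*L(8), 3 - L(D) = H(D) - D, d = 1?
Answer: -39712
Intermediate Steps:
L(D) = -3 + D (L(D) = 3 - (6 - D) = 3 + (-6 + D) = -3 + D)
g = -380 (g = (-67 + (1*(-5) - 4))*(-3 + 8) = (-67 + (-5 - 4))*5 = (-67 - 9)*5 = -76*5 = -380)
-39332 + g = -39332 - 380 = -39712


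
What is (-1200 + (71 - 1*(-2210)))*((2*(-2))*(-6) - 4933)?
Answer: -5306629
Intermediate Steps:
(-1200 + (71 - 1*(-2210)))*((2*(-2))*(-6) - 4933) = (-1200 + (71 + 2210))*(-4*(-6) - 4933) = (-1200 + 2281)*(24 - 4933) = 1081*(-4909) = -5306629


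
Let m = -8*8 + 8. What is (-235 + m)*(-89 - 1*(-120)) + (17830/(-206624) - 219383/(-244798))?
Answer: -114062879126085/12645285488 ≈ -9020.2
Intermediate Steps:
m = -56 (m = -64 + 8 = -56)
(-235 + m)*(-89 - 1*(-120)) + (17830/(-206624) - 219383/(-244798)) = (-235 - 56)*(-89 - 1*(-120)) + (17830/(-206624) - 219383/(-244798)) = -291*(-89 + 120) + (17830*(-1/206624) - 219383*(-1/244798)) = -291*31 + (-8915/103312 + 219383/244798) = -9021 + 10241261163/12645285488 = -114062879126085/12645285488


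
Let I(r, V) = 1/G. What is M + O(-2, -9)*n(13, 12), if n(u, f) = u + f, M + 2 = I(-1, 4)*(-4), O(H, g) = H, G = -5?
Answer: -256/5 ≈ -51.200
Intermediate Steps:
I(r, V) = -1/5 (I(r, V) = 1/(-5) = -1/5)
M = -6/5 (M = -2 - 1/5*(-4) = -2 + 4/5 = -6/5 ≈ -1.2000)
n(u, f) = f + u
M + O(-2, -9)*n(13, 12) = -6/5 - 2*(12 + 13) = -6/5 - 2*25 = -6/5 - 50 = -256/5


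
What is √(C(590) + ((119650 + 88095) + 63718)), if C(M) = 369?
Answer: 2*√67958 ≈ 521.38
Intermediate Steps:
√(C(590) + ((119650 + 88095) + 63718)) = √(369 + ((119650 + 88095) + 63718)) = √(369 + (207745 + 63718)) = √(369 + 271463) = √271832 = 2*√67958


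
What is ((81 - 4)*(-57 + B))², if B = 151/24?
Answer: 8781376681/576 ≈ 1.5245e+7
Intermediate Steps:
B = 151/24 (B = 151*(1/24) = 151/24 ≈ 6.2917)
((81 - 4)*(-57 + B))² = ((81 - 4)*(-57 + 151/24))² = (77*(-1217/24))² = (-93709/24)² = 8781376681/576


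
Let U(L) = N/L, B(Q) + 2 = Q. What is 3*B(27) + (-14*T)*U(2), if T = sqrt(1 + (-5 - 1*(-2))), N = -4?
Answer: 75 + 28*I*sqrt(2) ≈ 75.0 + 39.598*I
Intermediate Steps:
B(Q) = -2 + Q
U(L) = -4/L
T = I*sqrt(2) (T = sqrt(1 + (-5 + 2)) = sqrt(1 - 3) = sqrt(-2) = I*sqrt(2) ≈ 1.4142*I)
3*B(27) + (-14*T)*U(2) = 3*(-2 + 27) + (-14*I*sqrt(2))*(-4/2) = 3*25 + (-14*I*sqrt(2))*(-4*1/2) = 75 - 14*I*sqrt(2)*(-2) = 75 + 28*I*sqrt(2)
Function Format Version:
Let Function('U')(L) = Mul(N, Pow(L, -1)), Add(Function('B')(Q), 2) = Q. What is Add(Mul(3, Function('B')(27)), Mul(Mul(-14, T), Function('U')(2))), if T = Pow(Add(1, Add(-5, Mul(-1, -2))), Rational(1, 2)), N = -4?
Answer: Add(75, Mul(28, I, Pow(2, Rational(1, 2)))) ≈ Add(75.000, Mul(39.598, I))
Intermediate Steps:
Function('B')(Q) = Add(-2, Q)
Function('U')(L) = Mul(-4, Pow(L, -1))
T = Mul(I, Pow(2, Rational(1, 2))) (T = Pow(Add(1, Add(-5, 2)), Rational(1, 2)) = Pow(Add(1, -3), Rational(1, 2)) = Pow(-2, Rational(1, 2)) = Mul(I, Pow(2, Rational(1, 2))) ≈ Mul(1.4142, I))
Add(Mul(3, Function('B')(27)), Mul(Mul(-14, T), Function('U')(2))) = Add(Mul(3, Add(-2, 27)), Mul(Mul(-14, Mul(I, Pow(2, Rational(1, 2)))), Mul(-4, Pow(2, -1)))) = Add(Mul(3, 25), Mul(Mul(-14, I, Pow(2, Rational(1, 2))), Mul(-4, Rational(1, 2)))) = Add(75, Mul(Mul(-14, I, Pow(2, Rational(1, 2))), -2)) = Add(75, Mul(28, I, Pow(2, Rational(1, 2))))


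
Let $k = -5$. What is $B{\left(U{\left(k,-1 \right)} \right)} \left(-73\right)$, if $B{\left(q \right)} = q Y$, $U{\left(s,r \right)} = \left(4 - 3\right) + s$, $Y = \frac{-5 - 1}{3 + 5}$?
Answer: $-219$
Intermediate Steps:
$Y = - \frac{3}{4}$ ($Y = - \frac{6}{8} = \left(-6\right) \frac{1}{8} = - \frac{3}{4} \approx -0.75$)
$U{\left(s,r \right)} = 1 + s$
$B{\left(q \right)} = - \frac{3 q}{4}$ ($B{\left(q \right)} = q \left(- \frac{3}{4}\right) = - \frac{3 q}{4}$)
$B{\left(U{\left(k,-1 \right)} \right)} \left(-73\right) = - \frac{3 \left(1 - 5\right)}{4} \left(-73\right) = \left(- \frac{3}{4}\right) \left(-4\right) \left(-73\right) = 3 \left(-73\right) = -219$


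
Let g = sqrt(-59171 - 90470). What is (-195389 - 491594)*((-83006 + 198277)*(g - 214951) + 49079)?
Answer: 17021767751404086 - 79189217393*I*sqrt(149641) ≈ 1.7022e+16 - 3.0633e+13*I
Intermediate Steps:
g = I*sqrt(149641) (g = sqrt(-149641) = I*sqrt(149641) ≈ 386.83*I)
(-195389 - 491594)*((-83006 + 198277)*(g - 214951) + 49079) = (-195389 - 491594)*((-83006 + 198277)*(I*sqrt(149641) - 214951) + 49079) = -686983*(115271*(-214951 + I*sqrt(149641)) + 49079) = -686983*((-24777616721 + 115271*I*sqrt(149641)) + 49079) = -686983*(-24777567642 + 115271*I*sqrt(149641)) = 17021767751404086 - 79189217393*I*sqrt(149641)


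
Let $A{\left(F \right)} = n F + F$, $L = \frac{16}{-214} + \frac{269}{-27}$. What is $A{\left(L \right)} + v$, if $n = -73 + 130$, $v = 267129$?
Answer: $\frac{770053739}{2889} \approx 2.6655 \cdot 10^{5}$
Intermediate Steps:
$L = - \frac{28999}{2889}$ ($L = 16 \left(- \frac{1}{214}\right) + 269 \left(- \frac{1}{27}\right) = - \frac{8}{107} - \frac{269}{27} = - \frac{28999}{2889} \approx -10.038$)
$n = 57$
$A{\left(F \right)} = 58 F$ ($A{\left(F \right)} = 57 F + F = 58 F$)
$A{\left(L \right)} + v = 58 \left(- \frac{28999}{2889}\right) + 267129 = - \frac{1681942}{2889} + 267129 = \frac{770053739}{2889}$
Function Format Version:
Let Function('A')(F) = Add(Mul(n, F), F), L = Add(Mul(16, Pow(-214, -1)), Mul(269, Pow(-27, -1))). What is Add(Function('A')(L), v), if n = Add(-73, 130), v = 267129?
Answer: Rational(770053739, 2889) ≈ 2.6655e+5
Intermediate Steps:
L = Rational(-28999, 2889) (L = Add(Mul(16, Rational(-1, 214)), Mul(269, Rational(-1, 27))) = Add(Rational(-8, 107), Rational(-269, 27)) = Rational(-28999, 2889) ≈ -10.038)
n = 57
Function('A')(F) = Mul(58, F) (Function('A')(F) = Add(Mul(57, F), F) = Mul(58, F))
Add(Function('A')(L), v) = Add(Mul(58, Rational(-28999, 2889)), 267129) = Add(Rational(-1681942, 2889), 267129) = Rational(770053739, 2889)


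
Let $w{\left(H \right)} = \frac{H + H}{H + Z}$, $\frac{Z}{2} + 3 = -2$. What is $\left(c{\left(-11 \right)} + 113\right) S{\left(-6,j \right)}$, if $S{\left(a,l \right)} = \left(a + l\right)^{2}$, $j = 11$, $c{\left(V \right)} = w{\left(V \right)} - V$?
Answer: $\frac{65650}{21} \approx 3126.2$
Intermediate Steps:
$Z = -10$ ($Z = -6 + 2 \left(-2\right) = -6 - 4 = -10$)
$w{\left(H \right)} = \frac{2 H}{-10 + H}$ ($w{\left(H \right)} = \frac{H + H}{H - 10} = \frac{2 H}{-10 + H}$)
$c{\left(V \right)} = - V + \frac{2 V}{-10 + V}$ ($c{\left(V \right)} = \frac{2 V}{-10 + V} - V = - V + \frac{2 V}{-10 + V}$)
$\left(c{\left(-11 \right)} + 113\right) S{\left(-6,j \right)} = \left(- \frac{11 \left(12 - -11\right)}{-10 - 11} + 113\right) \left(-6 + 11\right)^{2} = \left(- \frac{11 \left(12 + 11\right)}{-21} + 113\right) 5^{2} = \left(\left(-11\right) \left(- \frac{1}{21}\right) 23 + 113\right) 25 = \left(\frac{253}{21} + 113\right) 25 = \frac{2626}{21} \cdot 25 = \frac{65650}{21}$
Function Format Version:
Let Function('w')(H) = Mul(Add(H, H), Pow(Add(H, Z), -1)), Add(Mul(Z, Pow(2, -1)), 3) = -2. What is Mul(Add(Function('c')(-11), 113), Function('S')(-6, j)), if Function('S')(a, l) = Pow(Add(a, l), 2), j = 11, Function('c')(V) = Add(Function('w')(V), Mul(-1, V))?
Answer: Rational(65650, 21) ≈ 3126.2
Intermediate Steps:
Z = -10 (Z = Add(-6, Mul(2, -2)) = Add(-6, -4) = -10)
Function('w')(H) = Mul(2, H, Pow(Add(-10, H), -1)) (Function('w')(H) = Mul(Add(H, H), Pow(Add(H, -10), -1)) = Mul(Mul(2, H), Pow(Add(-10, H), -1)) = Mul(2, H, Pow(Add(-10, H), -1)))
Function('c')(V) = Add(Mul(-1, V), Mul(2, V, Pow(Add(-10, V), -1))) (Function('c')(V) = Add(Mul(2, V, Pow(Add(-10, V), -1)), Mul(-1, V)) = Add(Mul(-1, V), Mul(2, V, Pow(Add(-10, V), -1))))
Mul(Add(Function('c')(-11), 113), Function('S')(-6, j)) = Mul(Add(Mul(-11, Pow(Add(-10, -11), -1), Add(12, Mul(-1, -11))), 113), Pow(Add(-6, 11), 2)) = Mul(Add(Mul(-11, Pow(-21, -1), Add(12, 11)), 113), Pow(5, 2)) = Mul(Add(Mul(-11, Rational(-1, 21), 23), 113), 25) = Mul(Add(Rational(253, 21), 113), 25) = Mul(Rational(2626, 21), 25) = Rational(65650, 21)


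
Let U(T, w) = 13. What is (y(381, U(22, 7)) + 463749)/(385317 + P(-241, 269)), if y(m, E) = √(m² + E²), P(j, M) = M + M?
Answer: 463749/385855 + √145330/385855 ≈ 1.2029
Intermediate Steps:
P(j, M) = 2*M
y(m, E) = √(E² + m²)
(y(381, U(22, 7)) + 463749)/(385317 + P(-241, 269)) = (√(13² + 381²) + 463749)/(385317 + 2*269) = (√(169 + 145161) + 463749)/(385317 + 538) = (√145330 + 463749)/385855 = (463749 + √145330)*(1/385855) = 463749/385855 + √145330/385855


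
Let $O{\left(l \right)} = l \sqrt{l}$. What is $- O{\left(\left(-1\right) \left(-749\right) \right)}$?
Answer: $- 749 \sqrt{749} \approx -20499.0$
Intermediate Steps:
$O{\left(l \right)} = l^{\frac{3}{2}}$
$- O{\left(\left(-1\right) \left(-749\right) \right)} = - \left(\left(-1\right) \left(-749\right)\right)^{\frac{3}{2}} = - 749^{\frac{3}{2}} = - 749 \sqrt{749}$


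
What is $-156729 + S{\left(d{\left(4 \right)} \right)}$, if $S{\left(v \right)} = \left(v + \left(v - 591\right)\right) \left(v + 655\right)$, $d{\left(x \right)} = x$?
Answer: $-540926$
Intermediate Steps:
$S{\left(v \right)} = \left(-591 + 2 v\right) \left(655 + v\right)$ ($S{\left(v \right)} = \left(v + \left(-591 + v\right)\right) \left(655 + v\right) = \left(-591 + 2 v\right) \left(655 + v\right)$)
$-156729 + S{\left(d{\left(4 \right)} \right)} = -156729 + \left(-387105 + 2 \cdot 4^{2} + 719 \cdot 4\right) = -156729 + \left(-387105 + 2 \cdot 16 + 2876\right) = -156729 + \left(-387105 + 32 + 2876\right) = -156729 - 384197 = -540926$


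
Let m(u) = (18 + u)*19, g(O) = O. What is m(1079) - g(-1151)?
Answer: 21994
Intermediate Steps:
m(u) = 342 + 19*u
m(1079) - g(-1151) = (342 + 19*1079) - 1*(-1151) = (342 + 20501) + 1151 = 20843 + 1151 = 21994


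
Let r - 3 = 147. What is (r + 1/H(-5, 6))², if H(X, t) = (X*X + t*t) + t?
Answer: 101022601/4489 ≈ 22504.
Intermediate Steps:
r = 150 (r = 3 + 147 = 150)
H(X, t) = t + X² + t² (H(X, t) = (X² + t²) + t = t + X² + t²)
(r + 1/H(-5, 6))² = (150 + 1/(6 + (-5)² + 6²))² = (150 + 1/(6 + 25 + 36))² = (150 + 1/67)² = (10051/67)² = 101022601/4489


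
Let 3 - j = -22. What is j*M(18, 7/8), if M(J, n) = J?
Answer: 450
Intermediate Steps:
j = 25 (j = 3 - 1*(-22) = 3 + 22 = 25)
j*M(18, 7/8) = 25*18 = 450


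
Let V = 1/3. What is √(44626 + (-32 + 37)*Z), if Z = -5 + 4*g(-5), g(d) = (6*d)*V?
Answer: √44401 ≈ 210.72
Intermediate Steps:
V = ⅓ (V = 1*(⅓) = ⅓ ≈ 0.33333)
g(d) = 2*d (g(d) = (6*d)*(⅓) = 2*d)
Z = -45 (Z = -5 + 4*(2*(-5)) = -5 + 4*(-10) = -5 - 40 = -45)
√(44626 + (-32 + 37)*Z) = √(44626 + (-32 + 37)*(-45)) = √(44626 + 5*(-45)) = √(44626 - 225) = √44401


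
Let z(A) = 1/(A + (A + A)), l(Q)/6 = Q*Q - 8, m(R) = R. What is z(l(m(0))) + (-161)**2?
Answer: 3732623/144 ≈ 25921.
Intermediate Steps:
l(Q) = -48 + 6*Q**2 (l(Q) = 6*(Q*Q - 8) = 6*(Q**2 - 8) = 6*(-8 + Q**2) = -48 + 6*Q**2)
z(A) = 1/(3*A) (z(A) = 1/(A + 2*A) = 1/(3*A))
z(l(m(0))) + (-161)**2 = 1/(3*(-48 + 6*0**2)) + (-161)**2 = 1/(3*(-48 + 6*0)) + 25921 = 1/(3*(-48 + 0)) + 25921 = (1/3)/(-48) + 25921 = (1/3)*(-1/48) + 25921 = -1/144 + 25921 = 3732623/144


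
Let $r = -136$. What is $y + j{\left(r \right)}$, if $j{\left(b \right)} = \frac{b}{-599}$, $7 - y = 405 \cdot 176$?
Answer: $- \frac{42692391}{599} \approx -71273.0$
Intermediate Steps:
$y = -71273$ ($y = 7 - 405 \cdot 176 = 7 - 71280 = -71273$)
$j{\left(b \right)} = - \frac{b}{599}$ ($j{\left(b \right)} = b \left(- \frac{1}{599}\right) = - \frac{b}{599}$)
$y + j{\left(r \right)} = -71273 - - \frac{136}{599} = -71273 + \frac{136}{599} = - \frac{42692391}{599}$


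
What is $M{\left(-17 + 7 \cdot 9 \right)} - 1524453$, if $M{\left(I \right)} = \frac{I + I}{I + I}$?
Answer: $-1524452$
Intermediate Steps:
$M{\left(I \right)} = 1$ ($M{\left(I \right)} = \frac{2 I}{2 I} = 2 I \frac{1}{2 I} = 1$)
$M{\left(-17 + 7 \cdot 9 \right)} - 1524453 = 1 - 1524453 = -1524452$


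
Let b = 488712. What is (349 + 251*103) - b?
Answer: -462510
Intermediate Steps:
(349 + 251*103) - b = (349 + 251*103) - 1*488712 = (349 + 25853) - 488712 = 26202 - 488712 = -462510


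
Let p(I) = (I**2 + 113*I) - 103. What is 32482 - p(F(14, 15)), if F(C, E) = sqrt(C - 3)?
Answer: 32574 - 113*sqrt(11) ≈ 32199.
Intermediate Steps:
F(C, E) = sqrt(-3 + C)
p(I) = -103 + I**2 + 113*I
32482 - p(F(14, 15)) = 32482 - (-103 + (sqrt(-3 + 14))**2 + 113*sqrt(-3 + 14)) = 32482 - (-103 + (sqrt(11))**2 + 113*sqrt(11)) = 32482 - (-103 + 11 + 113*sqrt(11)) = 32482 - (-92 + 113*sqrt(11)) = 32482 + (92 - 113*sqrt(11)) = 32574 - 113*sqrt(11)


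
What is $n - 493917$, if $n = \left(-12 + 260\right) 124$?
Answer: $-463165$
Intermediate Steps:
$n = 30752$ ($n = 248 \cdot 124 = 30752$)
$n - 493917 = 30752 - 493917 = -463165$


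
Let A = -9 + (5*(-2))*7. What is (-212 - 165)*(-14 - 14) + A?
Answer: 10477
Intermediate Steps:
A = -79 (A = -9 - 10*7 = -9 - 70 = -79)
(-212 - 165)*(-14 - 14) + A = (-212 - 165)*(-14 - 14) - 79 = -377*(-28) - 79 = 10556 - 79 = 10477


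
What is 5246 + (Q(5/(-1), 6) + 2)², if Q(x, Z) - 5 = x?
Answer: 5250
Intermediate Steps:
Q(x, Z) = 5 + x
5246 + (Q(5/(-1), 6) + 2)² = 5246 + ((5 + 5/(-1)) + 2)² = 5246 + ((5 + 5*(-1)) + 2)² = 5246 + ((5 - 5) + 2)² = 5246 + (0 + 2)² = 5246 + 2² = 5246 + 4 = 5250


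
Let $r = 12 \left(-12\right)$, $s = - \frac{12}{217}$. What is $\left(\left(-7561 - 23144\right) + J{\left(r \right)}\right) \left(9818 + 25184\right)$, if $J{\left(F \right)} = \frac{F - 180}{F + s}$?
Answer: $- \frac{2799483271332}{2605} \approx -1.0747 \cdot 10^{9}$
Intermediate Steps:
$s = - \frac{12}{217}$ ($s = \left(-12\right) \frac{1}{217} = - \frac{12}{217} \approx -0.0553$)
$r = -144$
$J{\left(F \right)} = \frac{-180 + F}{- \frac{12}{217} + F}$ ($J{\left(F \right)} = \frac{F - 180}{F - \frac{12}{217}} = \frac{-180 + F}{- \frac{12}{217} + F}$)
$\left(\left(-7561 - 23144\right) + J{\left(r \right)}\right) \left(9818 + 25184\right) = \left(\left(-7561 - 23144\right) + \frac{217 \left(-180 - 144\right)}{-12 + 217 \left(-144\right)}\right) \left(9818 + 25184\right) = \left(\left(-7561 - 23144\right) + 217 \frac{1}{-12 - 31248} \left(-324\right)\right) 35002 = \left(-30705 + 217 \frac{1}{-31260} \left(-324\right)\right) 35002 = \left(-30705 + 217 \left(- \frac{1}{31260}\right) \left(-324\right)\right) 35002 = \left(-30705 + \frac{5859}{2605}\right) 35002 = \left(- \frac{79980666}{2605}\right) 35002 = - \frac{2799483271332}{2605}$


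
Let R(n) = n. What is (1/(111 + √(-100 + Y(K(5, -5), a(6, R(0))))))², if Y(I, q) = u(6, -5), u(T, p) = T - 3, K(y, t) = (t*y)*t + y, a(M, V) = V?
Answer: (111 + I*√97)⁻² ≈ 7.927e-5 - 1.4179e-5*I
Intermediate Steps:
K(y, t) = y + y*t² (K(y, t) = y*t² + y = y + y*t²)
u(T, p) = -3 + T
Y(I, q) = 3 (Y(I, q) = -3 + 6 = 3)
(1/(111 + √(-100 + Y(K(5, -5), a(6, R(0))))))² = (1/(111 + √(-100 + 3)))² = (1/(111 + √(-97)))² = (1/(111 + I*√97))² = (111 + I*√97)⁻²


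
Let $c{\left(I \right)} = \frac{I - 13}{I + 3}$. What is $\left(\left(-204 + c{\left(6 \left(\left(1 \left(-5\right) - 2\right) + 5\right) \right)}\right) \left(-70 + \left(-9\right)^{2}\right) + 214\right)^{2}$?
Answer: $\frac{323820025}{81} \approx 3.9978 \cdot 10^{6}$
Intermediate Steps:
$c{\left(I \right)} = \frac{-13 + I}{3 + I}$
$\left(\left(-204 + c{\left(6 \left(\left(1 \left(-5\right) - 2\right) + 5\right) \right)}\right) \left(-70 + \left(-9\right)^{2}\right) + 214\right)^{2} = \left(\left(-204 + \frac{-13 + 6 \left(\left(1 \left(-5\right) - 2\right) + 5\right)}{3 + 6 \left(\left(1 \left(-5\right) - 2\right) + 5\right)}\right) \left(-70 + \left(-9\right)^{2}\right) + 214\right)^{2} = \left(\left(-204 + \frac{-13 + 6 \left(\left(-5 - 2\right) + 5\right)}{3 + 6 \left(\left(-5 - 2\right) + 5\right)}\right) \left(-70 + 81\right) + 214\right)^{2} = \left(\left(-204 + \frac{-13 + 6 \left(-7 + 5\right)}{3 + 6 \left(-7 + 5\right)}\right) 11 + 214\right)^{2} = \left(\left(-204 + \frac{-13 + 6 \left(-2\right)}{3 + 6 \left(-2\right)}\right) 11 + 214\right)^{2} = \left(\left(-204 + \frac{-13 - 12}{3 - 12}\right) 11 + 214\right)^{2} = \left(\left(-204 + \frac{1}{-9} \left(-25\right)\right) 11 + 214\right)^{2} = \left(\left(-204 - - \frac{25}{9}\right) 11 + 214\right)^{2} = \left(\left(-204 + \frac{25}{9}\right) 11 + 214\right)^{2} = \left(\left(- \frac{1811}{9}\right) 11 + 214\right)^{2} = \left(- \frac{19921}{9} + 214\right)^{2} = \left(- \frac{17995}{9}\right)^{2} = \frac{323820025}{81}$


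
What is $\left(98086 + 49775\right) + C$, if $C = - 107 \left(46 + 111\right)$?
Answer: $131062$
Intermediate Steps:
$C = -16799$ ($C = \left(-107\right) 157 = -16799$)
$\left(98086 + 49775\right) + C = \left(98086 + 49775\right) - 16799 = 147861 - 16799 = 131062$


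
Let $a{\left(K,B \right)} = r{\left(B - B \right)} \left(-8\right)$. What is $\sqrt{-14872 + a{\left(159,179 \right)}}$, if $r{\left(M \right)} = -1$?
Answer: $4 i \sqrt{929} \approx 121.92 i$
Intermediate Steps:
$a{\left(K,B \right)} = 8$ ($a{\left(K,B \right)} = \left(-1\right) \left(-8\right) = 8$)
$\sqrt{-14872 + a{\left(159,179 \right)}} = \sqrt{-14872 + 8} = \sqrt{-14864} = 4 i \sqrt{929}$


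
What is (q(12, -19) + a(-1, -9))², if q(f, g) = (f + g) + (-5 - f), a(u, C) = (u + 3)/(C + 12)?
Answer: 4900/9 ≈ 544.44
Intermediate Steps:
a(u, C) = (3 + u)/(12 + C)
q(f, g) = -5 + g
(q(12, -19) + a(-1, -9))² = ((-5 - 19) + (3 - 1)/(12 - 9))² = (-24 + 2/3)² = (-24 + (⅓)*2)² = (-24 + ⅔)² = (-70/3)² = 4900/9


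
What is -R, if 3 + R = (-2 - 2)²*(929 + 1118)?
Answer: -32749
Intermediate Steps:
R = 32749 (R = -3 + (-2 - 2)²*(929 + 1118) = -3 + (-4)²*2047 = -3 + 16*2047 = -3 + 32752 = 32749)
-R = -1*32749 = -32749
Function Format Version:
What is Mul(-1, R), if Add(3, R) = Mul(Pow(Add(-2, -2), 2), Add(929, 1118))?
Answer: -32749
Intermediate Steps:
R = 32749 (R = Add(-3, Mul(Pow(Add(-2, -2), 2), Add(929, 1118))) = Add(-3, Mul(Pow(-4, 2), 2047)) = Add(-3, Mul(16, 2047)) = Add(-3, 32752) = 32749)
Mul(-1, R) = Mul(-1, 32749) = -32749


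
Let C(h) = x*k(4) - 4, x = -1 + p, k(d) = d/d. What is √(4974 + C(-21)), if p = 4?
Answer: √4973 ≈ 70.520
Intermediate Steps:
k(d) = 1
x = 3 (x = -1 + 4 = 3)
C(h) = -1 (C(h) = 3*1 - 4 = 3 - 4 = -1)
√(4974 + C(-21)) = √(4974 - 1) = √4973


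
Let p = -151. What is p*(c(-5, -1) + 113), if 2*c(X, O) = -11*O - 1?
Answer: -17818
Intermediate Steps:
c(X, O) = -½ - 11*O/2 (c(X, O) = (-11*O - 1)/2 = (-1 - 11*O)/2 = -½ - 11*O/2)
p*(c(-5, -1) + 113) = -151*((-½ - 11/2*(-1)) + 113) = -151*((-½ + 11/2) + 113) = -151*(5 + 113) = -151*118 = -17818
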